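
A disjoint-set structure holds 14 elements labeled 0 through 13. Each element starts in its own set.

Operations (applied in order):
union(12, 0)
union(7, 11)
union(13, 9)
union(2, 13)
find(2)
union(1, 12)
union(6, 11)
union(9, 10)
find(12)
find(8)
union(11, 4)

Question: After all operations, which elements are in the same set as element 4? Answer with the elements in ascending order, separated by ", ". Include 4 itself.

Answer: 4, 6, 7, 11

Derivation:
Step 1: union(12, 0) -> merged; set of 12 now {0, 12}
Step 2: union(7, 11) -> merged; set of 7 now {7, 11}
Step 3: union(13, 9) -> merged; set of 13 now {9, 13}
Step 4: union(2, 13) -> merged; set of 2 now {2, 9, 13}
Step 5: find(2) -> no change; set of 2 is {2, 9, 13}
Step 6: union(1, 12) -> merged; set of 1 now {0, 1, 12}
Step 7: union(6, 11) -> merged; set of 6 now {6, 7, 11}
Step 8: union(9, 10) -> merged; set of 9 now {2, 9, 10, 13}
Step 9: find(12) -> no change; set of 12 is {0, 1, 12}
Step 10: find(8) -> no change; set of 8 is {8}
Step 11: union(11, 4) -> merged; set of 11 now {4, 6, 7, 11}
Component of 4: {4, 6, 7, 11}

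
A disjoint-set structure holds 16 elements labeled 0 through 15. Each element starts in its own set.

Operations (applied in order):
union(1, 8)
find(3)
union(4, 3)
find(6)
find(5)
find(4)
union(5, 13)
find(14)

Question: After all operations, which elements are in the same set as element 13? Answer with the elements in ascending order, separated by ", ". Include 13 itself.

Answer: 5, 13

Derivation:
Step 1: union(1, 8) -> merged; set of 1 now {1, 8}
Step 2: find(3) -> no change; set of 3 is {3}
Step 3: union(4, 3) -> merged; set of 4 now {3, 4}
Step 4: find(6) -> no change; set of 6 is {6}
Step 5: find(5) -> no change; set of 5 is {5}
Step 6: find(4) -> no change; set of 4 is {3, 4}
Step 7: union(5, 13) -> merged; set of 5 now {5, 13}
Step 8: find(14) -> no change; set of 14 is {14}
Component of 13: {5, 13}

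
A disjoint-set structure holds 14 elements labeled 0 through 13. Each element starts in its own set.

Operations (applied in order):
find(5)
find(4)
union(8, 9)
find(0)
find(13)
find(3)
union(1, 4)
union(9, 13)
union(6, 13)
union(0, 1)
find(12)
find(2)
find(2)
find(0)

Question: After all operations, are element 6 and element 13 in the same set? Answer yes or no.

Step 1: find(5) -> no change; set of 5 is {5}
Step 2: find(4) -> no change; set of 4 is {4}
Step 3: union(8, 9) -> merged; set of 8 now {8, 9}
Step 4: find(0) -> no change; set of 0 is {0}
Step 5: find(13) -> no change; set of 13 is {13}
Step 6: find(3) -> no change; set of 3 is {3}
Step 7: union(1, 4) -> merged; set of 1 now {1, 4}
Step 8: union(9, 13) -> merged; set of 9 now {8, 9, 13}
Step 9: union(6, 13) -> merged; set of 6 now {6, 8, 9, 13}
Step 10: union(0, 1) -> merged; set of 0 now {0, 1, 4}
Step 11: find(12) -> no change; set of 12 is {12}
Step 12: find(2) -> no change; set of 2 is {2}
Step 13: find(2) -> no change; set of 2 is {2}
Step 14: find(0) -> no change; set of 0 is {0, 1, 4}
Set of 6: {6, 8, 9, 13}; 13 is a member.

Answer: yes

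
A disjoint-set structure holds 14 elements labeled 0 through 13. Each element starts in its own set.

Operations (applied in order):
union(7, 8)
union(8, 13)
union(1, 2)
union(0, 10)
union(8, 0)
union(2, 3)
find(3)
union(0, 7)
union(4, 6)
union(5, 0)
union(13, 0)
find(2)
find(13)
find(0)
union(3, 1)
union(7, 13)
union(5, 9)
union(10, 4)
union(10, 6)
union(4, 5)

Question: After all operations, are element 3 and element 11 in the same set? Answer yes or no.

Step 1: union(7, 8) -> merged; set of 7 now {7, 8}
Step 2: union(8, 13) -> merged; set of 8 now {7, 8, 13}
Step 3: union(1, 2) -> merged; set of 1 now {1, 2}
Step 4: union(0, 10) -> merged; set of 0 now {0, 10}
Step 5: union(8, 0) -> merged; set of 8 now {0, 7, 8, 10, 13}
Step 6: union(2, 3) -> merged; set of 2 now {1, 2, 3}
Step 7: find(3) -> no change; set of 3 is {1, 2, 3}
Step 8: union(0, 7) -> already same set; set of 0 now {0, 7, 8, 10, 13}
Step 9: union(4, 6) -> merged; set of 4 now {4, 6}
Step 10: union(5, 0) -> merged; set of 5 now {0, 5, 7, 8, 10, 13}
Step 11: union(13, 0) -> already same set; set of 13 now {0, 5, 7, 8, 10, 13}
Step 12: find(2) -> no change; set of 2 is {1, 2, 3}
Step 13: find(13) -> no change; set of 13 is {0, 5, 7, 8, 10, 13}
Step 14: find(0) -> no change; set of 0 is {0, 5, 7, 8, 10, 13}
Step 15: union(3, 1) -> already same set; set of 3 now {1, 2, 3}
Step 16: union(7, 13) -> already same set; set of 7 now {0, 5, 7, 8, 10, 13}
Step 17: union(5, 9) -> merged; set of 5 now {0, 5, 7, 8, 9, 10, 13}
Step 18: union(10, 4) -> merged; set of 10 now {0, 4, 5, 6, 7, 8, 9, 10, 13}
Step 19: union(10, 6) -> already same set; set of 10 now {0, 4, 5, 6, 7, 8, 9, 10, 13}
Step 20: union(4, 5) -> already same set; set of 4 now {0, 4, 5, 6, 7, 8, 9, 10, 13}
Set of 3: {1, 2, 3}; 11 is not a member.

Answer: no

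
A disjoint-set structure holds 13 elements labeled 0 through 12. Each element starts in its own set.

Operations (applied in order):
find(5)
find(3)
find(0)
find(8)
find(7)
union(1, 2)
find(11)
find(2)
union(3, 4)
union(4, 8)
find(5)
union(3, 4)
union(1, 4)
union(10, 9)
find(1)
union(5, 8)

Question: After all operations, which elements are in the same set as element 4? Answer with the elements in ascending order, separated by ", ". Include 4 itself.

Step 1: find(5) -> no change; set of 5 is {5}
Step 2: find(3) -> no change; set of 3 is {3}
Step 3: find(0) -> no change; set of 0 is {0}
Step 4: find(8) -> no change; set of 8 is {8}
Step 5: find(7) -> no change; set of 7 is {7}
Step 6: union(1, 2) -> merged; set of 1 now {1, 2}
Step 7: find(11) -> no change; set of 11 is {11}
Step 8: find(2) -> no change; set of 2 is {1, 2}
Step 9: union(3, 4) -> merged; set of 3 now {3, 4}
Step 10: union(4, 8) -> merged; set of 4 now {3, 4, 8}
Step 11: find(5) -> no change; set of 5 is {5}
Step 12: union(3, 4) -> already same set; set of 3 now {3, 4, 8}
Step 13: union(1, 4) -> merged; set of 1 now {1, 2, 3, 4, 8}
Step 14: union(10, 9) -> merged; set of 10 now {9, 10}
Step 15: find(1) -> no change; set of 1 is {1, 2, 3, 4, 8}
Step 16: union(5, 8) -> merged; set of 5 now {1, 2, 3, 4, 5, 8}
Component of 4: {1, 2, 3, 4, 5, 8}

Answer: 1, 2, 3, 4, 5, 8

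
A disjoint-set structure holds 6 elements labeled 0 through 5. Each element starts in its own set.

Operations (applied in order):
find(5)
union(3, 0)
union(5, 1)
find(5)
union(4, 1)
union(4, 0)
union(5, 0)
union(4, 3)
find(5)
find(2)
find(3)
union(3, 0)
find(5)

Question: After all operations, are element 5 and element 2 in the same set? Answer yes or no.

Step 1: find(5) -> no change; set of 5 is {5}
Step 2: union(3, 0) -> merged; set of 3 now {0, 3}
Step 3: union(5, 1) -> merged; set of 5 now {1, 5}
Step 4: find(5) -> no change; set of 5 is {1, 5}
Step 5: union(4, 1) -> merged; set of 4 now {1, 4, 5}
Step 6: union(4, 0) -> merged; set of 4 now {0, 1, 3, 4, 5}
Step 7: union(5, 0) -> already same set; set of 5 now {0, 1, 3, 4, 5}
Step 8: union(4, 3) -> already same set; set of 4 now {0, 1, 3, 4, 5}
Step 9: find(5) -> no change; set of 5 is {0, 1, 3, 4, 5}
Step 10: find(2) -> no change; set of 2 is {2}
Step 11: find(3) -> no change; set of 3 is {0, 1, 3, 4, 5}
Step 12: union(3, 0) -> already same set; set of 3 now {0, 1, 3, 4, 5}
Step 13: find(5) -> no change; set of 5 is {0, 1, 3, 4, 5}
Set of 5: {0, 1, 3, 4, 5}; 2 is not a member.

Answer: no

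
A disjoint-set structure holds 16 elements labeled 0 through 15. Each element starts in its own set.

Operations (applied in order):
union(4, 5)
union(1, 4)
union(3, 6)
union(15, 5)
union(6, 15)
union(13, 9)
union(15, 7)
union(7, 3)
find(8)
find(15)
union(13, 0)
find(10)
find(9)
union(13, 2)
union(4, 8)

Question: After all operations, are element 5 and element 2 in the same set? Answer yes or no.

Step 1: union(4, 5) -> merged; set of 4 now {4, 5}
Step 2: union(1, 4) -> merged; set of 1 now {1, 4, 5}
Step 3: union(3, 6) -> merged; set of 3 now {3, 6}
Step 4: union(15, 5) -> merged; set of 15 now {1, 4, 5, 15}
Step 5: union(6, 15) -> merged; set of 6 now {1, 3, 4, 5, 6, 15}
Step 6: union(13, 9) -> merged; set of 13 now {9, 13}
Step 7: union(15, 7) -> merged; set of 15 now {1, 3, 4, 5, 6, 7, 15}
Step 8: union(7, 3) -> already same set; set of 7 now {1, 3, 4, 5, 6, 7, 15}
Step 9: find(8) -> no change; set of 8 is {8}
Step 10: find(15) -> no change; set of 15 is {1, 3, 4, 5, 6, 7, 15}
Step 11: union(13, 0) -> merged; set of 13 now {0, 9, 13}
Step 12: find(10) -> no change; set of 10 is {10}
Step 13: find(9) -> no change; set of 9 is {0, 9, 13}
Step 14: union(13, 2) -> merged; set of 13 now {0, 2, 9, 13}
Step 15: union(4, 8) -> merged; set of 4 now {1, 3, 4, 5, 6, 7, 8, 15}
Set of 5: {1, 3, 4, 5, 6, 7, 8, 15}; 2 is not a member.

Answer: no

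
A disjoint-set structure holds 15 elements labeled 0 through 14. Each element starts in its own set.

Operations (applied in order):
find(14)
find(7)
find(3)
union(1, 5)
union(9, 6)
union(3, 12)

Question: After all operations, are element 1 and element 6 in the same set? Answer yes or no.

Step 1: find(14) -> no change; set of 14 is {14}
Step 2: find(7) -> no change; set of 7 is {7}
Step 3: find(3) -> no change; set of 3 is {3}
Step 4: union(1, 5) -> merged; set of 1 now {1, 5}
Step 5: union(9, 6) -> merged; set of 9 now {6, 9}
Step 6: union(3, 12) -> merged; set of 3 now {3, 12}
Set of 1: {1, 5}; 6 is not a member.

Answer: no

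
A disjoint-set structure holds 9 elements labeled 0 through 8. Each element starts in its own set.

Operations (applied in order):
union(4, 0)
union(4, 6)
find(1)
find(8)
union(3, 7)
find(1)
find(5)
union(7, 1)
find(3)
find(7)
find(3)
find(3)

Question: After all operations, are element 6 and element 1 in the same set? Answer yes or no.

Step 1: union(4, 0) -> merged; set of 4 now {0, 4}
Step 2: union(4, 6) -> merged; set of 4 now {0, 4, 6}
Step 3: find(1) -> no change; set of 1 is {1}
Step 4: find(8) -> no change; set of 8 is {8}
Step 5: union(3, 7) -> merged; set of 3 now {3, 7}
Step 6: find(1) -> no change; set of 1 is {1}
Step 7: find(5) -> no change; set of 5 is {5}
Step 8: union(7, 1) -> merged; set of 7 now {1, 3, 7}
Step 9: find(3) -> no change; set of 3 is {1, 3, 7}
Step 10: find(7) -> no change; set of 7 is {1, 3, 7}
Step 11: find(3) -> no change; set of 3 is {1, 3, 7}
Step 12: find(3) -> no change; set of 3 is {1, 3, 7}
Set of 6: {0, 4, 6}; 1 is not a member.

Answer: no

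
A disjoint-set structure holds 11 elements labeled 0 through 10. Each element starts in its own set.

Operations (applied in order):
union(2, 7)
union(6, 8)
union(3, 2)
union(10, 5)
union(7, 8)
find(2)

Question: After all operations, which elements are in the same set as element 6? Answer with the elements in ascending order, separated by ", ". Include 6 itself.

Step 1: union(2, 7) -> merged; set of 2 now {2, 7}
Step 2: union(6, 8) -> merged; set of 6 now {6, 8}
Step 3: union(3, 2) -> merged; set of 3 now {2, 3, 7}
Step 4: union(10, 5) -> merged; set of 10 now {5, 10}
Step 5: union(7, 8) -> merged; set of 7 now {2, 3, 6, 7, 8}
Step 6: find(2) -> no change; set of 2 is {2, 3, 6, 7, 8}
Component of 6: {2, 3, 6, 7, 8}

Answer: 2, 3, 6, 7, 8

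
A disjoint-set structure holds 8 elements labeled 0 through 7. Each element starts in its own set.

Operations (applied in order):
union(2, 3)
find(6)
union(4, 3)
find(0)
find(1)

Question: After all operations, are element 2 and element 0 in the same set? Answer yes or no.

Answer: no

Derivation:
Step 1: union(2, 3) -> merged; set of 2 now {2, 3}
Step 2: find(6) -> no change; set of 6 is {6}
Step 3: union(4, 3) -> merged; set of 4 now {2, 3, 4}
Step 4: find(0) -> no change; set of 0 is {0}
Step 5: find(1) -> no change; set of 1 is {1}
Set of 2: {2, 3, 4}; 0 is not a member.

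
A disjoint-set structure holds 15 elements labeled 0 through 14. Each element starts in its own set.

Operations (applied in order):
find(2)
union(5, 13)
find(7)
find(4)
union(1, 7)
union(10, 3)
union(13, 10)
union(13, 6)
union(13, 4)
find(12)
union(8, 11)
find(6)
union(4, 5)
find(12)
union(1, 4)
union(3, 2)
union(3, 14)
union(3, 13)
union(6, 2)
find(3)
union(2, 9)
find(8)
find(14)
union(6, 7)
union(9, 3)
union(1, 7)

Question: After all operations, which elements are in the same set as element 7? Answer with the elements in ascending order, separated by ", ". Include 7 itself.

Step 1: find(2) -> no change; set of 2 is {2}
Step 2: union(5, 13) -> merged; set of 5 now {5, 13}
Step 3: find(7) -> no change; set of 7 is {7}
Step 4: find(4) -> no change; set of 4 is {4}
Step 5: union(1, 7) -> merged; set of 1 now {1, 7}
Step 6: union(10, 3) -> merged; set of 10 now {3, 10}
Step 7: union(13, 10) -> merged; set of 13 now {3, 5, 10, 13}
Step 8: union(13, 6) -> merged; set of 13 now {3, 5, 6, 10, 13}
Step 9: union(13, 4) -> merged; set of 13 now {3, 4, 5, 6, 10, 13}
Step 10: find(12) -> no change; set of 12 is {12}
Step 11: union(8, 11) -> merged; set of 8 now {8, 11}
Step 12: find(6) -> no change; set of 6 is {3, 4, 5, 6, 10, 13}
Step 13: union(4, 5) -> already same set; set of 4 now {3, 4, 5, 6, 10, 13}
Step 14: find(12) -> no change; set of 12 is {12}
Step 15: union(1, 4) -> merged; set of 1 now {1, 3, 4, 5, 6, 7, 10, 13}
Step 16: union(3, 2) -> merged; set of 3 now {1, 2, 3, 4, 5, 6, 7, 10, 13}
Step 17: union(3, 14) -> merged; set of 3 now {1, 2, 3, 4, 5, 6, 7, 10, 13, 14}
Step 18: union(3, 13) -> already same set; set of 3 now {1, 2, 3, 4, 5, 6, 7, 10, 13, 14}
Step 19: union(6, 2) -> already same set; set of 6 now {1, 2, 3, 4, 5, 6, 7, 10, 13, 14}
Step 20: find(3) -> no change; set of 3 is {1, 2, 3, 4, 5, 6, 7, 10, 13, 14}
Step 21: union(2, 9) -> merged; set of 2 now {1, 2, 3, 4, 5, 6, 7, 9, 10, 13, 14}
Step 22: find(8) -> no change; set of 8 is {8, 11}
Step 23: find(14) -> no change; set of 14 is {1, 2, 3, 4, 5, 6, 7, 9, 10, 13, 14}
Step 24: union(6, 7) -> already same set; set of 6 now {1, 2, 3, 4, 5, 6, 7, 9, 10, 13, 14}
Step 25: union(9, 3) -> already same set; set of 9 now {1, 2, 3, 4, 5, 6, 7, 9, 10, 13, 14}
Step 26: union(1, 7) -> already same set; set of 1 now {1, 2, 3, 4, 5, 6, 7, 9, 10, 13, 14}
Component of 7: {1, 2, 3, 4, 5, 6, 7, 9, 10, 13, 14}

Answer: 1, 2, 3, 4, 5, 6, 7, 9, 10, 13, 14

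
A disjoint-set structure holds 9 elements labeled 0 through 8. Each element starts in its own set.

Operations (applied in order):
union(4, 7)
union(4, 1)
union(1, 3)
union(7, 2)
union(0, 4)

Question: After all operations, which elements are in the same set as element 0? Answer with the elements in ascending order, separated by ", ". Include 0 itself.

Answer: 0, 1, 2, 3, 4, 7

Derivation:
Step 1: union(4, 7) -> merged; set of 4 now {4, 7}
Step 2: union(4, 1) -> merged; set of 4 now {1, 4, 7}
Step 3: union(1, 3) -> merged; set of 1 now {1, 3, 4, 7}
Step 4: union(7, 2) -> merged; set of 7 now {1, 2, 3, 4, 7}
Step 5: union(0, 4) -> merged; set of 0 now {0, 1, 2, 3, 4, 7}
Component of 0: {0, 1, 2, 3, 4, 7}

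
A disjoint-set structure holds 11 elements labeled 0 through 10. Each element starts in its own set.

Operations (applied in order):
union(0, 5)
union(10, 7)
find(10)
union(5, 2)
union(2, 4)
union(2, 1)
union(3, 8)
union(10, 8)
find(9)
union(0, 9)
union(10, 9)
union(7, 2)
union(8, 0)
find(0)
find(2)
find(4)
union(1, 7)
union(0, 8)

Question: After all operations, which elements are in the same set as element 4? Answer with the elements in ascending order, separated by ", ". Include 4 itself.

Answer: 0, 1, 2, 3, 4, 5, 7, 8, 9, 10

Derivation:
Step 1: union(0, 5) -> merged; set of 0 now {0, 5}
Step 2: union(10, 7) -> merged; set of 10 now {7, 10}
Step 3: find(10) -> no change; set of 10 is {7, 10}
Step 4: union(5, 2) -> merged; set of 5 now {0, 2, 5}
Step 5: union(2, 4) -> merged; set of 2 now {0, 2, 4, 5}
Step 6: union(2, 1) -> merged; set of 2 now {0, 1, 2, 4, 5}
Step 7: union(3, 8) -> merged; set of 3 now {3, 8}
Step 8: union(10, 8) -> merged; set of 10 now {3, 7, 8, 10}
Step 9: find(9) -> no change; set of 9 is {9}
Step 10: union(0, 9) -> merged; set of 0 now {0, 1, 2, 4, 5, 9}
Step 11: union(10, 9) -> merged; set of 10 now {0, 1, 2, 3, 4, 5, 7, 8, 9, 10}
Step 12: union(7, 2) -> already same set; set of 7 now {0, 1, 2, 3, 4, 5, 7, 8, 9, 10}
Step 13: union(8, 0) -> already same set; set of 8 now {0, 1, 2, 3, 4, 5, 7, 8, 9, 10}
Step 14: find(0) -> no change; set of 0 is {0, 1, 2, 3, 4, 5, 7, 8, 9, 10}
Step 15: find(2) -> no change; set of 2 is {0, 1, 2, 3, 4, 5, 7, 8, 9, 10}
Step 16: find(4) -> no change; set of 4 is {0, 1, 2, 3, 4, 5, 7, 8, 9, 10}
Step 17: union(1, 7) -> already same set; set of 1 now {0, 1, 2, 3, 4, 5, 7, 8, 9, 10}
Step 18: union(0, 8) -> already same set; set of 0 now {0, 1, 2, 3, 4, 5, 7, 8, 9, 10}
Component of 4: {0, 1, 2, 3, 4, 5, 7, 8, 9, 10}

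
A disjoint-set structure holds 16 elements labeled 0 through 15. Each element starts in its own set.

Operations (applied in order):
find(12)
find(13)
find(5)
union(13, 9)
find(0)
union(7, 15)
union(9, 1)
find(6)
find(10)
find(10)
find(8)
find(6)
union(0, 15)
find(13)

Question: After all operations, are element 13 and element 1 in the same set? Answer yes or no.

Answer: yes

Derivation:
Step 1: find(12) -> no change; set of 12 is {12}
Step 2: find(13) -> no change; set of 13 is {13}
Step 3: find(5) -> no change; set of 5 is {5}
Step 4: union(13, 9) -> merged; set of 13 now {9, 13}
Step 5: find(0) -> no change; set of 0 is {0}
Step 6: union(7, 15) -> merged; set of 7 now {7, 15}
Step 7: union(9, 1) -> merged; set of 9 now {1, 9, 13}
Step 8: find(6) -> no change; set of 6 is {6}
Step 9: find(10) -> no change; set of 10 is {10}
Step 10: find(10) -> no change; set of 10 is {10}
Step 11: find(8) -> no change; set of 8 is {8}
Step 12: find(6) -> no change; set of 6 is {6}
Step 13: union(0, 15) -> merged; set of 0 now {0, 7, 15}
Step 14: find(13) -> no change; set of 13 is {1, 9, 13}
Set of 13: {1, 9, 13}; 1 is a member.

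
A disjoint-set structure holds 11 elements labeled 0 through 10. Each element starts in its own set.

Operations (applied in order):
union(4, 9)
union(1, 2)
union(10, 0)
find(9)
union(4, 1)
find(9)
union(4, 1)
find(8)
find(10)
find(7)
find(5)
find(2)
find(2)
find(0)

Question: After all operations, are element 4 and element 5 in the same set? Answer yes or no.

Answer: no

Derivation:
Step 1: union(4, 9) -> merged; set of 4 now {4, 9}
Step 2: union(1, 2) -> merged; set of 1 now {1, 2}
Step 3: union(10, 0) -> merged; set of 10 now {0, 10}
Step 4: find(9) -> no change; set of 9 is {4, 9}
Step 5: union(4, 1) -> merged; set of 4 now {1, 2, 4, 9}
Step 6: find(9) -> no change; set of 9 is {1, 2, 4, 9}
Step 7: union(4, 1) -> already same set; set of 4 now {1, 2, 4, 9}
Step 8: find(8) -> no change; set of 8 is {8}
Step 9: find(10) -> no change; set of 10 is {0, 10}
Step 10: find(7) -> no change; set of 7 is {7}
Step 11: find(5) -> no change; set of 5 is {5}
Step 12: find(2) -> no change; set of 2 is {1, 2, 4, 9}
Step 13: find(2) -> no change; set of 2 is {1, 2, 4, 9}
Step 14: find(0) -> no change; set of 0 is {0, 10}
Set of 4: {1, 2, 4, 9}; 5 is not a member.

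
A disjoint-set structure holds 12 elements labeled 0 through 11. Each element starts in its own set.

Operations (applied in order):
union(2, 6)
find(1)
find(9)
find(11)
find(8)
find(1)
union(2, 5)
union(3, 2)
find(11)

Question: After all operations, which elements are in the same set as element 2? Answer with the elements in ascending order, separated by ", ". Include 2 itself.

Answer: 2, 3, 5, 6

Derivation:
Step 1: union(2, 6) -> merged; set of 2 now {2, 6}
Step 2: find(1) -> no change; set of 1 is {1}
Step 3: find(9) -> no change; set of 9 is {9}
Step 4: find(11) -> no change; set of 11 is {11}
Step 5: find(8) -> no change; set of 8 is {8}
Step 6: find(1) -> no change; set of 1 is {1}
Step 7: union(2, 5) -> merged; set of 2 now {2, 5, 6}
Step 8: union(3, 2) -> merged; set of 3 now {2, 3, 5, 6}
Step 9: find(11) -> no change; set of 11 is {11}
Component of 2: {2, 3, 5, 6}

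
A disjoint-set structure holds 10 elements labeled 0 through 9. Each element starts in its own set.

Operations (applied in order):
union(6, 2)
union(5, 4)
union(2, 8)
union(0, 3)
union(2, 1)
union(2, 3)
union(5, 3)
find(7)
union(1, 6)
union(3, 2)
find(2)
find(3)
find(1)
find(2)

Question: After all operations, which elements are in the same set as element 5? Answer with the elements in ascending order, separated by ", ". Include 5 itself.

Answer: 0, 1, 2, 3, 4, 5, 6, 8

Derivation:
Step 1: union(6, 2) -> merged; set of 6 now {2, 6}
Step 2: union(5, 4) -> merged; set of 5 now {4, 5}
Step 3: union(2, 8) -> merged; set of 2 now {2, 6, 8}
Step 4: union(0, 3) -> merged; set of 0 now {0, 3}
Step 5: union(2, 1) -> merged; set of 2 now {1, 2, 6, 8}
Step 6: union(2, 3) -> merged; set of 2 now {0, 1, 2, 3, 6, 8}
Step 7: union(5, 3) -> merged; set of 5 now {0, 1, 2, 3, 4, 5, 6, 8}
Step 8: find(7) -> no change; set of 7 is {7}
Step 9: union(1, 6) -> already same set; set of 1 now {0, 1, 2, 3, 4, 5, 6, 8}
Step 10: union(3, 2) -> already same set; set of 3 now {0, 1, 2, 3, 4, 5, 6, 8}
Step 11: find(2) -> no change; set of 2 is {0, 1, 2, 3, 4, 5, 6, 8}
Step 12: find(3) -> no change; set of 3 is {0, 1, 2, 3, 4, 5, 6, 8}
Step 13: find(1) -> no change; set of 1 is {0, 1, 2, 3, 4, 5, 6, 8}
Step 14: find(2) -> no change; set of 2 is {0, 1, 2, 3, 4, 5, 6, 8}
Component of 5: {0, 1, 2, 3, 4, 5, 6, 8}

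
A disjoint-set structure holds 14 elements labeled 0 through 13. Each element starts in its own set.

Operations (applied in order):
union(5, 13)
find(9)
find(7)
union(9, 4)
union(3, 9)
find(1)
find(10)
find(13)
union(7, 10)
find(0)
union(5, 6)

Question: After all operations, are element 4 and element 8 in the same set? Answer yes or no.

Step 1: union(5, 13) -> merged; set of 5 now {5, 13}
Step 2: find(9) -> no change; set of 9 is {9}
Step 3: find(7) -> no change; set of 7 is {7}
Step 4: union(9, 4) -> merged; set of 9 now {4, 9}
Step 5: union(3, 9) -> merged; set of 3 now {3, 4, 9}
Step 6: find(1) -> no change; set of 1 is {1}
Step 7: find(10) -> no change; set of 10 is {10}
Step 8: find(13) -> no change; set of 13 is {5, 13}
Step 9: union(7, 10) -> merged; set of 7 now {7, 10}
Step 10: find(0) -> no change; set of 0 is {0}
Step 11: union(5, 6) -> merged; set of 5 now {5, 6, 13}
Set of 4: {3, 4, 9}; 8 is not a member.

Answer: no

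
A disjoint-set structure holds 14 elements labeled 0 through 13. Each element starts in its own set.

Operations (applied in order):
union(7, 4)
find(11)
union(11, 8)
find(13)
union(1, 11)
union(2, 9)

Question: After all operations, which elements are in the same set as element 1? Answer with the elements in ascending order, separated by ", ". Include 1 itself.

Answer: 1, 8, 11

Derivation:
Step 1: union(7, 4) -> merged; set of 7 now {4, 7}
Step 2: find(11) -> no change; set of 11 is {11}
Step 3: union(11, 8) -> merged; set of 11 now {8, 11}
Step 4: find(13) -> no change; set of 13 is {13}
Step 5: union(1, 11) -> merged; set of 1 now {1, 8, 11}
Step 6: union(2, 9) -> merged; set of 2 now {2, 9}
Component of 1: {1, 8, 11}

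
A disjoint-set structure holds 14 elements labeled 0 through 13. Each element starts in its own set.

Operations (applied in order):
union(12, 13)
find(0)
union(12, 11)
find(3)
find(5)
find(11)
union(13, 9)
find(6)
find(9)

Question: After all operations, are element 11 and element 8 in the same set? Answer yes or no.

Answer: no

Derivation:
Step 1: union(12, 13) -> merged; set of 12 now {12, 13}
Step 2: find(0) -> no change; set of 0 is {0}
Step 3: union(12, 11) -> merged; set of 12 now {11, 12, 13}
Step 4: find(3) -> no change; set of 3 is {3}
Step 5: find(5) -> no change; set of 5 is {5}
Step 6: find(11) -> no change; set of 11 is {11, 12, 13}
Step 7: union(13, 9) -> merged; set of 13 now {9, 11, 12, 13}
Step 8: find(6) -> no change; set of 6 is {6}
Step 9: find(9) -> no change; set of 9 is {9, 11, 12, 13}
Set of 11: {9, 11, 12, 13}; 8 is not a member.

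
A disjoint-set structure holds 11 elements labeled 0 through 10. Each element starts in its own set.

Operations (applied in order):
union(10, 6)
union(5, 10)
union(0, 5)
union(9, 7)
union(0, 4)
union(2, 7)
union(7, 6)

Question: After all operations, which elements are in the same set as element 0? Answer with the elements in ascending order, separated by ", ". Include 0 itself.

Step 1: union(10, 6) -> merged; set of 10 now {6, 10}
Step 2: union(5, 10) -> merged; set of 5 now {5, 6, 10}
Step 3: union(0, 5) -> merged; set of 0 now {0, 5, 6, 10}
Step 4: union(9, 7) -> merged; set of 9 now {7, 9}
Step 5: union(0, 4) -> merged; set of 0 now {0, 4, 5, 6, 10}
Step 6: union(2, 7) -> merged; set of 2 now {2, 7, 9}
Step 7: union(7, 6) -> merged; set of 7 now {0, 2, 4, 5, 6, 7, 9, 10}
Component of 0: {0, 2, 4, 5, 6, 7, 9, 10}

Answer: 0, 2, 4, 5, 6, 7, 9, 10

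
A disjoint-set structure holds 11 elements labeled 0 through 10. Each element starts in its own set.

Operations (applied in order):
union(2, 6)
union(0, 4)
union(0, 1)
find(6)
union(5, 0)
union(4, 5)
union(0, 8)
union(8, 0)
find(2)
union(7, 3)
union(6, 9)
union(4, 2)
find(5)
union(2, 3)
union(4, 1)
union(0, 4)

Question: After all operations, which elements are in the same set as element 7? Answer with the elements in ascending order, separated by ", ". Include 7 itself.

Answer: 0, 1, 2, 3, 4, 5, 6, 7, 8, 9

Derivation:
Step 1: union(2, 6) -> merged; set of 2 now {2, 6}
Step 2: union(0, 4) -> merged; set of 0 now {0, 4}
Step 3: union(0, 1) -> merged; set of 0 now {0, 1, 4}
Step 4: find(6) -> no change; set of 6 is {2, 6}
Step 5: union(5, 0) -> merged; set of 5 now {0, 1, 4, 5}
Step 6: union(4, 5) -> already same set; set of 4 now {0, 1, 4, 5}
Step 7: union(0, 8) -> merged; set of 0 now {0, 1, 4, 5, 8}
Step 8: union(8, 0) -> already same set; set of 8 now {0, 1, 4, 5, 8}
Step 9: find(2) -> no change; set of 2 is {2, 6}
Step 10: union(7, 3) -> merged; set of 7 now {3, 7}
Step 11: union(6, 9) -> merged; set of 6 now {2, 6, 9}
Step 12: union(4, 2) -> merged; set of 4 now {0, 1, 2, 4, 5, 6, 8, 9}
Step 13: find(5) -> no change; set of 5 is {0, 1, 2, 4, 5, 6, 8, 9}
Step 14: union(2, 3) -> merged; set of 2 now {0, 1, 2, 3, 4, 5, 6, 7, 8, 9}
Step 15: union(4, 1) -> already same set; set of 4 now {0, 1, 2, 3, 4, 5, 6, 7, 8, 9}
Step 16: union(0, 4) -> already same set; set of 0 now {0, 1, 2, 3, 4, 5, 6, 7, 8, 9}
Component of 7: {0, 1, 2, 3, 4, 5, 6, 7, 8, 9}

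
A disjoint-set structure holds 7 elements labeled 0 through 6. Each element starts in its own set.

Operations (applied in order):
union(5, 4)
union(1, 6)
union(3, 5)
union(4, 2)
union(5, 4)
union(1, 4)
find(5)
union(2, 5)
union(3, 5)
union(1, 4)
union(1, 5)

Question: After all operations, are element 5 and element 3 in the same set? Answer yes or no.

Step 1: union(5, 4) -> merged; set of 5 now {4, 5}
Step 2: union(1, 6) -> merged; set of 1 now {1, 6}
Step 3: union(3, 5) -> merged; set of 3 now {3, 4, 5}
Step 4: union(4, 2) -> merged; set of 4 now {2, 3, 4, 5}
Step 5: union(5, 4) -> already same set; set of 5 now {2, 3, 4, 5}
Step 6: union(1, 4) -> merged; set of 1 now {1, 2, 3, 4, 5, 6}
Step 7: find(5) -> no change; set of 5 is {1, 2, 3, 4, 5, 6}
Step 8: union(2, 5) -> already same set; set of 2 now {1, 2, 3, 4, 5, 6}
Step 9: union(3, 5) -> already same set; set of 3 now {1, 2, 3, 4, 5, 6}
Step 10: union(1, 4) -> already same set; set of 1 now {1, 2, 3, 4, 5, 6}
Step 11: union(1, 5) -> already same set; set of 1 now {1, 2, 3, 4, 5, 6}
Set of 5: {1, 2, 3, 4, 5, 6}; 3 is a member.

Answer: yes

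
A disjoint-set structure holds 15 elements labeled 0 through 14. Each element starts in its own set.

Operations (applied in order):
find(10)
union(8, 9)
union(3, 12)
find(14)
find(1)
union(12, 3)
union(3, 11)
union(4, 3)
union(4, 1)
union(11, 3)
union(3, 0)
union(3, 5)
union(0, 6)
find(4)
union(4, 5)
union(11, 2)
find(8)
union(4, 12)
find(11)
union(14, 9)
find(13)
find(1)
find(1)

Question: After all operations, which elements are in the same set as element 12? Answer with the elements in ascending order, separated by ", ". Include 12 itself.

Answer: 0, 1, 2, 3, 4, 5, 6, 11, 12

Derivation:
Step 1: find(10) -> no change; set of 10 is {10}
Step 2: union(8, 9) -> merged; set of 8 now {8, 9}
Step 3: union(3, 12) -> merged; set of 3 now {3, 12}
Step 4: find(14) -> no change; set of 14 is {14}
Step 5: find(1) -> no change; set of 1 is {1}
Step 6: union(12, 3) -> already same set; set of 12 now {3, 12}
Step 7: union(3, 11) -> merged; set of 3 now {3, 11, 12}
Step 8: union(4, 3) -> merged; set of 4 now {3, 4, 11, 12}
Step 9: union(4, 1) -> merged; set of 4 now {1, 3, 4, 11, 12}
Step 10: union(11, 3) -> already same set; set of 11 now {1, 3, 4, 11, 12}
Step 11: union(3, 0) -> merged; set of 3 now {0, 1, 3, 4, 11, 12}
Step 12: union(3, 5) -> merged; set of 3 now {0, 1, 3, 4, 5, 11, 12}
Step 13: union(0, 6) -> merged; set of 0 now {0, 1, 3, 4, 5, 6, 11, 12}
Step 14: find(4) -> no change; set of 4 is {0, 1, 3, 4, 5, 6, 11, 12}
Step 15: union(4, 5) -> already same set; set of 4 now {0, 1, 3, 4, 5, 6, 11, 12}
Step 16: union(11, 2) -> merged; set of 11 now {0, 1, 2, 3, 4, 5, 6, 11, 12}
Step 17: find(8) -> no change; set of 8 is {8, 9}
Step 18: union(4, 12) -> already same set; set of 4 now {0, 1, 2, 3, 4, 5, 6, 11, 12}
Step 19: find(11) -> no change; set of 11 is {0, 1, 2, 3, 4, 5, 6, 11, 12}
Step 20: union(14, 9) -> merged; set of 14 now {8, 9, 14}
Step 21: find(13) -> no change; set of 13 is {13}
Step 22: find(1) -> no change; set of 1 is {0, 1, 2, 3, 4, 5, 6, 11, 12}
Step 23: find(1) -> no change; set of 1 is {0, 1, 2, 3, 4, 5, 6, 11, 12}
Component of 12: {0, 1, 2, 3, 4, 5, 6, 11, 12}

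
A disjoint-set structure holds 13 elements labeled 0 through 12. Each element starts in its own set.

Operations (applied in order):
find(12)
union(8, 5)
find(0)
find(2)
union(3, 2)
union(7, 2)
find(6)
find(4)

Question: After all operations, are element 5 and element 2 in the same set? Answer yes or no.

Answer: no

Derivation:
Step 1: find(12) -> no change; set of 12 is {12}
Step 2: union(8, 5) -> merged; set of 8 now {5, 8}
Step 3: find(0) -> no change; set of 0 is {0}
Step 4: find(2) -> no change; set of 2 is {2}
Step 5: union(3, 2) -> merged; set of 3 now {2, 3}
Step 6: union(7, 2) -> merged; set of 7 now {2, 3, 7}
Step 7: find(6) -> no change; set of 6 is {6}
Step 8: find(4) -> no change; set of 4 is {4}
Set of 5: {5, 8}; 2 is not a member.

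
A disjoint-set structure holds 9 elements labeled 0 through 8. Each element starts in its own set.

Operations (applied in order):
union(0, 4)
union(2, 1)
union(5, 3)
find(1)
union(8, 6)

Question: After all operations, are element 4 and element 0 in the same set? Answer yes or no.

Step 1: union(0, 4) -> merged; set of 0 now {0, 4}
Step 2: union(2, 1) -> merged; set of 2 now {1, 2}
Step 3: union(5, 3) -> merged; set of 5 now {3, 5}
Step 4: find(1) -> no change; set of 1 is {1, 2}
Step 5: union(8, 6) -> merged; set of 8 now {6, 8}
Set of 4: {0, 4}; 0 is a member.

Answer: yes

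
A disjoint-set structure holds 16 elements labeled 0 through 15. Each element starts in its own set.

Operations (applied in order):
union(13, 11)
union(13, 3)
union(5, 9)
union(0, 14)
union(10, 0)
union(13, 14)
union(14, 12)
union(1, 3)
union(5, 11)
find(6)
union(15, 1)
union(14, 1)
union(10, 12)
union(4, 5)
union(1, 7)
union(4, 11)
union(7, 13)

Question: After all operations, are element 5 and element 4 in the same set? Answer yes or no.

Answer: yes

Derivation:
Step 1: union(13, 11) -> merged; set of 13 now {11, 13}
Step 2: union(13, 3) -> merged; set of 13 now {3, 11, 13}
Step 3: union(5, 9) -> merged; set of 5 now {5, 9}
Step 4: union(0, 14) -> merged; set of 0 now {0, 14}
Step 5: union(10, 0) -> merged; set of 10 now {0, 10, 14}
Step 6: union(13, 14) -> merged; set of 13 now {0, 3, 10, 11, 13, 14}
Step 7: union(14, 12) -> merged; set of 14 now {0, 3, 10, 11, 12, 13, 14}
Step 8: union(1, 3) -> merged; set of 1 now {0, 1, 3, 10, 11, 12, 13, 14}
Step 9: union(5, 11) -> merged; set of 5 now {0, 1, 3, 5, 9, 10, 11, 12, 13, 14}
Step 10: find(6) -> no change; set of 6 is {6}
Step 11: union(15, 1) -> merged; set of 15 now {0, 1, 3, 5, 9, 10, 11, 12, 13, 14, 15}
Step 12: union(14, 1) -> already same set; set of 14 now {0, 1, 3, 5, 9, 10, 11, 12, 13, 14, 15}
Step 13: union(10, 12) -> already same set; set of 10 now {0, 1, 3, 5, 9, 10, 11, 12, 13, 14, 15}
Step 14: union(4, 5) -> merged; set of 4 now {0, 1, 3, 4, 5, 9, 10, 11, 12, 13, 14, 15}
Step 15: union(1, 7) -> merged; set of 1 now {0, 1, 3, 4, 5, 7, 9, 10, 11, 12, 13, 14, 15}
Step 16: union(4, 11) -> already same set; set of 4 now {0, 1, 3, 4, 5, 7, 9, 10, 11, 12, 13, 14, 15}
Step 17: union(7, 13) -> already same set; set of 7 now {0, 1, 3, 4, 5, 7, 9, 10, 11, 12, 13, 14, 15}
Set of 5: {0, 1, 3, 4, 5, 7, 9, 10, 11, 12, 13, 14, 15}; 4 is a member.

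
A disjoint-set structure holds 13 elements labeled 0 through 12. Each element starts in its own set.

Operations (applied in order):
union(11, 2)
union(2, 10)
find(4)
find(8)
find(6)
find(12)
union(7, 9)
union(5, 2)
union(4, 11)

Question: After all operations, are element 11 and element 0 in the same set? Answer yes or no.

Step 1: union(11, 2) -> merged; set of 11 now {2, 11}
Step 2: union(2, 10) -> merged; set of 2 now {2, 10, 11}
Step 3: find(4) -> no change; set of 4 is {4}
Step 4: find(8) -> no change; set of 8 is {8}
Step 5: find(6) -> no change; set of 6 is {6}
Step 6: find(12) -> no change; set of 12 is {12}
Step 7: union(7, 9) -> merged; set of 7 now {7, 9}
Step 8: union(5, 2) -> merged; set of 5 now {2, 5, 10, 11}
Step 9: union(4, 11) -> merged; set of 4 now {2, 4, 5, 10, 11}
Set of 11: {2, 4, 5, 10, 11}; 0 is not a member.

Answer: no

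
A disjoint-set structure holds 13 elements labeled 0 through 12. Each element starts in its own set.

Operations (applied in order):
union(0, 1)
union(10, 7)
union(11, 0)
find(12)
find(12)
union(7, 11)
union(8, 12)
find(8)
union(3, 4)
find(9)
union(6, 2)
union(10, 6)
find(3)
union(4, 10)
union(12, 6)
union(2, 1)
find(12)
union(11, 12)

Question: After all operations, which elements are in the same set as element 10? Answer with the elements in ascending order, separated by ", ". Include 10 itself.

Step 1: union(0, 1) -> merged; set of 0 now {0, 1}
Step 2: union(10, 7) -> merged; set of 10 now {7, 10}
Step 3: union(11, 0) -> merged; set of 11 now {0, 1, 11}
Step 4: find(12) -> no change; set of 12 is {12}
Step 5: find(12) -> no change; set of 12 is {12}
Step 6: union(7, 11) -> merged; set of 7 now {0, 1, 7, 10, 11}
Step 7: union(8, 12) -> merged; set of 8 now {8, 12}
Step 8: find(8) -> no change; set of 8 is {8, 12}
Step 9: union(3, 4) -> merged; set of 3 now {3, 4}
Step 10: find(9) -> no change; set of 9 is {9}
Step 11: union(6, 2) -> merged; set of 6 now {2, 6}
Step 12: union(10, 6) -> merged; set of 10 now {0, 1, 2, 6, 7, 10, 11}
Step 13: find(3) -> no change; set of 3 is {3, 4}
Step 14: union(4, 10) -> merged; set of 4 now {0, 1, 2, 3, 4, 6, 7, 10, 11}
Step 15: union(12, 6) -> merged; set of 12 now {0, 1, 2, 3, 4, 6, 7, 8, 10, 11, 12}
Step 16: union(2, 1) -> already same set; set of 2 now {0, 1, 2, 3, 4, 6, 7, 8, 10, 11, 12}
Step 17: find(12) -> no change; set of 12 is {0, 1, 2, 3, 4, 6, 7, 8, 10, 11, 12}
Step 18: union(11, 12) -> already same set; set of 11 now {0, 1, 2, 3, 4, 6, 7, 8, 10, 11, 12}
Component of 10: {0, 1, 2, 3, 4, 6, 7, 8, 10, 11, 12}

Answer: 0, 1, 2, 3, 4, 6, 7, 8, 10, 11, 12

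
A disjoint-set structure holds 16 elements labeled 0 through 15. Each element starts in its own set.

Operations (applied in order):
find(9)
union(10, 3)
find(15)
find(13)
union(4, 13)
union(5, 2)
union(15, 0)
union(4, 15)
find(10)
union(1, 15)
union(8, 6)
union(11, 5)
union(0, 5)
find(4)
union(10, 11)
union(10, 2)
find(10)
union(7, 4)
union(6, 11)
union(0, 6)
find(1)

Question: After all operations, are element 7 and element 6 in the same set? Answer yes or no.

Step 1: find(9) -> no change; set of 9 is {9}
Step 2: union(10, 3) -> merged; set of 10 now {3, 10}
Step 3: find(15) -> no change; set of 15 is {15}
Step 4: find(13) -> no change; set of 13 is {13}
Step 5: union(4, 13) -> merged; set of 4 now {4, 13}
Step 6: union(5, 2) -> merged; set of 5 now {2, 5}
Step 7: union(15, 0) -> merged; set of 15 now {0, 15}
Step 8: union(4, 15) -> merged; set of 4 now {0, 4, 13, 15}
Step 9: find(10) -> no change; set of 10 is {3, 10}
Step 10: union(1, 15) -> merged; set of 1 now {0, 1, 4, 13, 15}
Step 11: union(8, 6) -> merged; set of 8 now {6, 8}
Step 12: union(11, 5) -> merged; set of 11 now {2, 5, 11}
Step 13: union(0, 5) -> merged; set of 0 now {0, 1, 2, 4, 5, 11, 13, 15}
Step 14: find(4) -> no change; set of 4 is {0, 1, 2, 4, 5, 11, 13, 15}
Step 15: union(10, 11) -> merged; set of 10 now {0, 1, 2, 3, 4, 5, 10, 11, 13, 15}
Step 16: union(10, 2) -> already same set; set of 10 now {0, 1, 2, 3, 4, 5, 10, 11, 13, 15}
Step 17: find(10) -> no change; set of 10 is {0, 1, 2, 3, 4, 5, 10, 11, 13, 15}
Step 18: union(7, 4) -> merged; set of 7 now {0, 1, 2, 3, 4, 5, 7, 10, 11, 13, 15}
Step 19: union(6, 11) -> merged; set of 6 now {0, 1, 2, 3, 4, 5, 6, 7, 8, 10, 11, 13, 15}
Step 20: union(0, 6) -> already same set; set of 0 now {0, 1, 2, 3, 4, 5, 6, 7, 8, 10, 11, 13, 15}
Step 21: find(1) -> no change; set of 1 is {0, 1, 2, 3, 4, 5, 6, 7, 8, 10, 11, 13, 15}
Set of 7: {0, 1, 2, 3, 4, 5, 6, 7, 8, 10, 11, 13, 15}; 6 is a member.

Answer: yes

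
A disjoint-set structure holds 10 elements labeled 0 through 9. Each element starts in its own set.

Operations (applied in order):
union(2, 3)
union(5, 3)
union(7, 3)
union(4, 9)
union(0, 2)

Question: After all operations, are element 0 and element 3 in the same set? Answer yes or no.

Step 1: union(2, 3) -> merged; set of 2 now {2, 3}
Step 2: union(5, 3) -> merged; set of 5 now {2, 3, 5}
Step 3: union(7, 3) -> merged; set of 7 now {2, 3, 5, 7}
Step 4: union(4, 9) -> merged; set of 4 now {4, 9}
Step 5: union(0, 2) -> merged; set of 0 now {0, 2, 3, 5, 7}
Set of 0: {0, 2, 3, 5, 7}; 3 is a member.

Answer: yes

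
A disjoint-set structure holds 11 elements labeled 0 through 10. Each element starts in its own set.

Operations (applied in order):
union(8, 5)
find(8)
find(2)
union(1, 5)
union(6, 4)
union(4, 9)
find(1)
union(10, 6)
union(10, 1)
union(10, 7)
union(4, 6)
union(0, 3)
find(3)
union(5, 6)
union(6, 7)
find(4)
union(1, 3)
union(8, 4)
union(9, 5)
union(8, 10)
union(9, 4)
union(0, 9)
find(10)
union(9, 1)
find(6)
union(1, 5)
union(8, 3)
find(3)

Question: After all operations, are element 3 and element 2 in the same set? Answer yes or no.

Answer: no

Derivation:
Step 1: union(8, 5) -> merged; set of 8 now {5, 8}
Step 2: find(8) -> no change; set of 8 is {5, 8}
Step 3: find(2) -> no change; set of 2 is {2}
Step 4: union(1, 5) -> merged; set of 1 now {1, 5, 8}
Step 5: union(6, 4) -> merged; set of 6 now {4, 6}
Step 6: union(4, 9) -> merged; set of 4 now {4, 6, 9}
Step 7: find(1) -> no change; set of 1 is {1, 5, 8}
Step 8: union(10, 6) -> merged; set of 10 now {4, 6, 9, 10}
Step 9: union(10, 1) -> merged; set of 10 now {1, 4, 5, 6, 8, 9, 10}
Step 10: union(10, 7) -> merged; set of 10 now {1, 4, 5, 6, 7, 8, 9, 10}
Step 11: union(4, 6) -> already same set; set of 4 now {1, 4, 5, 6, 7, 8, 9, 10}
Step 12: union(0, 3) -> merged; set of 0 now {0, 3}
Step 13: find(3) -> no change; set of 3 is {0, 3}
Step 14: union(5, 6) -> already same set; set of 5 now {1, 4, 5, 6, 7, 8, 9, 10}
Step 15: union(6, 7) -> already same set; set of 6 now {1, 4, 5, 6, 7, 8, 9, 10}
Step 16: find(4) -> no change; set of 4 is {1, 4, 5, 6, 7, 8, 9, 10}
Step 17: union(1, 3) -> merged; set of 1 now {0, 1, 3, 4, 5, 6, 7, 8, 9, 10}
Step 18: union(8, 4) -> already same set; set of 8 now {0, 1, 3, 4, 5, 6, 7, 8, 9, 10}
Step 19: union(9, 5) -> already same set; set of 9 now {0, 1, 3, 4, 5, 6, 7, 8, 9, 10}
Step 20: union(8, 10) -> already same set; set of 8 now {0, 1, 3, 4, 5, 6, 7, 8, 9, 10}
Step 21: union(9, 4) -> already same set; set of 9 now {0, 1, 3, 4, 5, 6, 7, 8, 9, 10}
Step 22: union(0, 9) -> already same set; set of 0 now {0, 1, 3, 4, 5, 6, 7, 8, 9, 10}
Step 23: find(10) -> no change; set of 10 is {0, 1, 3, 4, 5, 6, 7, 8, 9, 10}
Step 24: union(9, 1) -> already same set; set of 9 now {0, 1, 3, 4, 5, 6, 7, 8, 9, 10}
Step 25: find(6) -> no change; set of 6 is {0, 1, 3, 4, 5, 6, 7, 8, 9, 10}
Step 26: union(1, 5) -> already same set; set of 1 now {0, 1, 3, 4, 5, 6, 7, 8, 9, 10}
Step 27: union(8, 3) -> already same set; set of 8 now {0, 1, 3, 4, 5, 6, 7, 8, 9, 10}
Step 28: find(3) -> no change; set of 3 is {0, 1, 3, 4, 5, 6, 7, 8, 9, 10}
Set of 3: {0, 1, 3, 4, 5, 6, 7, 8, 9, 10}; 2 is not a member.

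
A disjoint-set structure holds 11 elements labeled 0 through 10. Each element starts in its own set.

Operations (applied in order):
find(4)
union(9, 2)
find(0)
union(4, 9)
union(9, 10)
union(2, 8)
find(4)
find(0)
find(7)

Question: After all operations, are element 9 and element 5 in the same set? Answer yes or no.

Answer: no

Derivation:
Step 1: find(4) -> no change; set of 4 is {4}
Step 2: union(9, 2) -> merged; set of 9 now {2, 9}
Step 3: find(0) -> no change; set of 0 is {0}
Step 4: union(4, 9) -> merged; set of 4 now {2, 4, 9}
Step 5: union(9, 10) -> merged; set of 9 now {2, 4, 9, 10}
Step 6: union(2, 8) -> merged; set of 2 now {2, 4, 8, 9, 10}
Step 7: find(4) -> no change; set of 4 is {2, 4, 8, 9, 10}
Step 8: find(0) -> no change; set of 0 is {0}
Step 9: find(7) -> no change; set of 7 is {7}
Set of 9: {2, 4, 8, 9, 10}; 5 is not a member.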